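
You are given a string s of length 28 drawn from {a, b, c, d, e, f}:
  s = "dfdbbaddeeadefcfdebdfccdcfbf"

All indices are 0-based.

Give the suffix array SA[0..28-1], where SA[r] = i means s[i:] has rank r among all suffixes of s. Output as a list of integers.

[5, 10, 4, 3, 18, 26, 21, 22, 24, 14, 2, 23, 6, 16, 7, 11, 19, 0, 9, 17, 8, 12, 27, 25, 20, 13, 1, 15]

rank→(start, suffix):
  0 → (5, 'addeeadefcfdebdfccdcfbf')
  1 → (10, 'adefcfdebdfccdcfbf')
  2 → (4, 'baddeeadefcfdebdfccdcfbf')
  3 → (3, 'bbaddeeadefcfdebdfccdcfbf')
  4 → (18, 'bdfccdcfbf')
  5 → (26, 'bf')
  6 → (21, 'ccdcfbf')
  7 → (22, 'cdcfbf')
  8 → (24, 'cfbf')
  9 → (14, 'cfdebdfccdcfbf')
  10 → (2, 'dbbaddeeadefcfdebdfccdcfbf')
  11 → (23, 'dcfbf')
  12 → (6, 'ddeeadefcfdebdfccdcfbf')
  13 → (16, 'debdfccdcfbf')
  14 → (7, 'deeadefcfdebdfccdcfbf')
  15 → (11, 'defcfdebdfccdcfbf')
  16 → (19, 'dfccdcfbf')
  17 → (0, 'dfdbbaddeeadefcfdebdfccdcfbf')
  18 → (9, 'eadefcfdebdfccdcfbf')
  19 → (17, 'ebdfccdcfbf')
  20 → (8, 'eeadefcfdebdfccdcfbf')
  21 → (12, 'efcfdebdfccdcfbf')
  22 → (27, 'f')
  23 → (25, 'fbf')
  24 → (20, 'fccdcfbf')
  25 → (13, 'fcfdebdfccdcfbf')
  26 → (1, 'fdbbaddeeadefcfdebdfccdcfbf')
  27 → (15, 'fdebdfccdcfbf')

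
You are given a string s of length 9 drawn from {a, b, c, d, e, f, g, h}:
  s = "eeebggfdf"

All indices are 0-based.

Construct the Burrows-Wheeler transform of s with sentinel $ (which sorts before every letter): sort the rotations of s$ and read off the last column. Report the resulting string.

rank  rotation    last
    0  $eeebggfdf  f
    1  bggfdf$eee  e
    2  df$eeebggf  f
    3  ebggfdf$ee  e
    4  eebggfdf$e  e
    5  eeebggfdf$  $
    6  f$eeebggfd  d
    7  fdf$eeebgg  g
    8  gfdf$eeebg  g
    9  ggfdf$eeeb  b

fefee$dggb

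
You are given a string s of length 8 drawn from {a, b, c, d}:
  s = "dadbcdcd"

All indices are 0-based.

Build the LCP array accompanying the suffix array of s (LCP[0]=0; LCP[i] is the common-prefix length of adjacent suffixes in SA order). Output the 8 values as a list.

sorted suffixes:
  #0 SA[0]=1  'adbcdcd'
  #1 SA[1]=3  'bcdcd'
  #2 SA[2]=6  'cd'
  #3 SA[3]=4  'cdcd'
  #4 SA[4]=7  'd'
  #5 SA[5]=0  'dadbcdcd'
  #6 SA[6]=2  'dbcdcd'
  #7 SA[7]=5  'dcd'

SA = [1, 3, 6, 4, 7, 0, 2, 5]
i: (SA[i-1],SA[i]) lcp shared
  1: (1,3) 0 ''
  2: (3,6) 0 ''
  3: (6,4) 2 'cd'
  4: (4,7) 0 ''
  5: (7,0) 1 'd'
  6: (0,2) 1 'd'
  7: (2,5) 1 'd'

[0, 0, 0, 2, 0, 1, 1, 1]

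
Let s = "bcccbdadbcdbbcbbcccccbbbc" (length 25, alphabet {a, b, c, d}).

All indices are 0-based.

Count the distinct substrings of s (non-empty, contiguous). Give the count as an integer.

278

sorted suffixes:
  #0 SA[0]=6  'adbcdbbcbbcccccbbbc'
  #1 SA[1]=21  'bbbc'
  #2 SA[2]=22  'bbc'
  #3 SA[3]=11  'bbcbbcccccbbbc'
  #4 SA[4]=14  'bbcccccbbbc'
  #5 SA[5]=23  'bc'
  #6 SA[6]=12  'bcbbcccccbbbc'
  #7 SA[7]=0  'bcccbdadbcdbbcbbcccccbbbc'
  #8 SA[8]=15  'bcccccbbbc'
  #9 SA[9]=8  'bcdbbcbbcccccbbbc'
  #10 SA[10]=4  'bdadbcdbbcbbcccccbbbc'
  #11 SA[11]=24  'c'
  #12 SA[12]=20  'cbbbc'
  #13 SA[13]=13  'cbbcccccbbbc'
  #14 SA[14]=3  'cbdadbcdbbcbbcccccbbbc'
  #15 SA[15]=19  'ccbbbc'
  #16 SA[16]=2  'ccbdadbcdbbcbbcccccbbbc'
  #17 SA[17]=18  'cccbbbc'
  #18 SA[18]=1  'cccbdadbcdbbcbbcccccbbbc'
  #19 SA[19]=17  'ccccbbbc'
  #20 SA[20]=16  'cccccbbbc'
  #21 SA[21]=9  'cdbbcbbcccccbbbc'
  #22 SA[22]=5  'dadbcdbbcbbcccccbbbc'
  #23 SA[23]=10  'dbbcbbcccccbbbc'
  #24 SA[24]=7  'dbcdbbcbbcccccbbbc'

SA = [6, 21, 22, 11, 14, 23, 12, 0, 15, 8, 4, 24, 20, 13, 3, 19, 2, 18, 1, 17, 16, 9, 5, 10, 7]
i: (SA[i-1],SA[i]) lcp shared
  1: (6,21) 0 ''
  2: (21,22) 2 'bb'
  3: (22,11) 3 'bbc'
  4: (11,14) 3 'bbc'
  5: (14,23) 1 'b'
  6: (23,12) 2 'bc'
  7: (12,0) 2 'bc'
  8: (0,15) 4 'bccc'
  9: (15,8) 2 'bc'
  10: (8,4) 1 'b'
  11: (4,24) 0 ''
  12: (24,20) 1 'c'
  13: (20,13) 3 'cbb'
  14: (13,3) 2 'cb'
  15: (3,19) 1 'c'
  16: (19,2) 3 'ccb'
  17: (2,18) 2 'cc'
  18: (18,1) 4 'cccb'
  19: (1,17) 3 'ccc'
  20: (17,16) 4 'cccc'
  21: (16,9) 1 'c'
  22: (9,5) 0 ''
  23: (5,10) 1 'd'
  24: (10,7) 2 'db'

n(n+1)/2 = 25·26/2 = 325
Σ LCP = 0 + 0 + 2 + 3 + 3 + 1 + 2 + 2 + 4 + 2 + 1 + 0 + 1 + 3 + 2 + 1 + 3 + 2 + 4 + 3 + 4 + 1 + 0 + 1 + 2 = 47
distinct = 325 − 47 = 278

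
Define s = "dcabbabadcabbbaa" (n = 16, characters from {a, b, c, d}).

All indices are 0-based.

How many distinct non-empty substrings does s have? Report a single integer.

109

sorted suffixes:
  #0 SA[0]=15  'a'
  #1 SA[1]=14  'aa'
  #2 SA[2]=5  'abadcabbbaa'
  #3 SA[3]=2  'abbabadcabbbaa'
  #4 SA[4]=10  'abbbaa'
  #5 SA[5]=7  'adcabbbaa'
  #6 SA[6]=13  'baa'
  #7 SA[7]=4  'babadcabbbaa'
  #8 SA[8]=6  'badcabbbaa'
  #9 SA[9]=12  'bbaa'
  #10 SA[10]=3  'bbabadcabbbaa'
  #11 SA[11]=11  'bbbaa'
  #12 SA[12]=1  'cabbabadcabbbaa'
  #13 SA[13]=9  'cabbbaa'
  #14 SA[14]=0  'dcabbabadcabbbaa'
  #15 SA[15]=8  'dcabbbaa'

SA = [15, 14, 5, 2, 10, 7, 13, 4, 6, 12, 3, 11, 1, 9, 0, 8]
[i] adj suffixes → lcp
  [1] 15/14 → 1 ('a')
  [2] 14/5 → 1 ('a')
  [3] 5/2 → 2 ('ab')
  [4] 2/10 → 3 ('abb')
  [5] 10/7 → 1 ('a')
  [6] 7/13 → 0 ('')
  [7] 13/4 → 2 ('ba')
  [8] 4/6 → 2 ('ba')
  [9] 6/12 → 1 ('b')
  [10] 12/3 → 3 ('bba')
  [11] 3/11 → 2 ('bb')
  [12] 11/1 → 0 ('')
  [13] 1/9 → 4 ('cabb')
  [14] 9/0 → 0 ('')
  [15] 0/8 → 5 ('dcabb')

n(n+1)/2 = 16·17/2 = 136
Σ LCP = 0 + 1 + 1 + 2 + 3 + 1 + 0 + 2 + 2 + 1 + 3 + 2 + 0 + 4 + 0 + 5 = 27
distinct = 136 − 27 = 109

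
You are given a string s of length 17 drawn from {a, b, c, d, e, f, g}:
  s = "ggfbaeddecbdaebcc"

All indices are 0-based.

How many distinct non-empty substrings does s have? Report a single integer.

142

rank→(start, suffix):
  0 → (12, 'aebcc')
  1 → (4, 'aeddecbdaebcc')
  2 → (3, 'baeddecbdaebcc')
  3 → (14, 'bcc')
  4 → (10, 'bdaebcc')
  5 → (16, 'c')
  6 → (9, 'cbdaebcc')
  7 → (15, 'cc')
  8 → (11, 'daebcc')
  9 → (6, 'ddecbdaebcc')
  10 → (7, 'decbdaebcc')
  11 → (13, 'ebcc')
  12 → (8, 'ecbdaebcc')
  13 → (5, 'eddecbdaebcc')
  14 → (2, 'fbaeddecbdaebcc')
  15 → (1, 'gfbaeddecbdaebcc')
  16 → (0, 'ggfbaeddecbdaebcc')

SA = [12, 4, 3, 14, 10, 16, 9, 15, 11, 6, 7, 13, 8, 5, 2, 1, 0]
i: (SA[i-1],SA[i]) lcp shared
  1: (12,4) 2 'ae'
  2: (4,3) 0 ''
  3: (3,14) 1 'b'
  4: (14,10) 1 'b'
  5: (10,16) 0 ''
  6: (16,9) 1 'c'
  7: (9,15) 1 'c'
  8: (15,11) 0 ''
  9: (11,6) 1 'd'
  10: (6,7) 1 'd'
  11: (7,13) 0 ''
  12: (13,8) 1 'e'
  13: (8,5) 1 'e'
  14: (5,2) 0 ''
  15: (2,1) 0 ''
  16: (1,0) 1 'g'

n(n+1)/2 = 17·18/2 = 153
Σ LCP = 0 + 2 + 0 + 1 + 1 + 0 + 1 + 1 + 0 + 1 + 1 + 0 + 1 + 1 + 0 + 0 + 1 = 11
distinct = 153 − 11 = 142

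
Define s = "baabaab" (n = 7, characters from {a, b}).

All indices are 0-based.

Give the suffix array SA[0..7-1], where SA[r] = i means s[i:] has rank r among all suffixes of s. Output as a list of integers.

[4, 1, 5, 2, 6, 3, 0]

rank | idx | suffix
   0 |   4 | aab
   1 |   1 | aabaab
   2 |   5 | ab
   3 |   2 | abaab
   4 |   6 | b
   5 |   3 | baab
   6 |   0 | baabaab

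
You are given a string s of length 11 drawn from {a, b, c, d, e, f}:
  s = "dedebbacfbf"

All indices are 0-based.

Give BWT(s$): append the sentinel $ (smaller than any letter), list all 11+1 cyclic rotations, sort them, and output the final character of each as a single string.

fbbefae$ddbc

rank  rotation      last
    0  $dedebbacfbf  f
    1  acfbf$dedebb  b
    2  bacfbf$dedeb  b
    3  bbacfbf$dede  e
    4  bf$dedebbacf  f
    5  cfbf$dedebba  a
    6  debbacfbf$de  e
    7  dedebbacfbf$  $
    8  ebbacfbf$ded  d
    9  edebbacfbf$d  d
   10  f$dedebbacfb  b
   11  fbf$dedebbac  c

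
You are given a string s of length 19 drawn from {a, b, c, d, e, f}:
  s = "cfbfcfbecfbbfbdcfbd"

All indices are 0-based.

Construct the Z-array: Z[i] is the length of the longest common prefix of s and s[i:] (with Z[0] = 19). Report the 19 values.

Z[0]=19
i=1: i≥r, start 0; Z[1]=0
i=2: i≥r, start 0; Z[2]=0
i=3: i≥r, start 0; Z[3]=0
i=4: i≥r, start 0; Z[4]=3 extend→box=[4,7)
i=5: min(r-i=2, Z[1]=0)=0; Z[5]=0
i=6: min(r-i=1, Z[2]=0)=0; Z[6]=0
i=7: i≥r, start 0; Z[7]=0
i=8: i≥r, start 0; Z[8]=3 extend→box=[8,11)
i=9: min(r-i=2, Z[1]=0)=0; Z[9]=0
i=10: min(r-i=1, Z[2]=0)=0; Z[10]=0
i=11: i≥r, start 0; Z[11]=0
i=12: i≥r, start 0; Z[12]=0
i=13: i≥r, start 0; Z[13]=0
i=14: i≥r, start 0; Z[14]=0
i=15: i≥r, start 0; Z[15]=3 extend→box=[15,18)
i=16: min(r-i=2, Z[1]=0)=0; Z[16]=0
i=17: min(r-i=1, Z[2]=0)=0; Z[17]=0
i=18: i≥r, start 0; Z[18]=0

[19, 0, 0, 0, 3, 0, 0, 0, 3, 0, 0, 0, 0, 0, 0, 3, 0, 0, 0]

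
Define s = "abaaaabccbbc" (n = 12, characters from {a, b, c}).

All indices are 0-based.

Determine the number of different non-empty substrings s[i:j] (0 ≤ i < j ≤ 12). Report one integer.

64

rank→(start, suffix):
  0 → (2, 'aaaabccbbc')
  1 → (3, 'aaabccbbc')
  2 → (4, 'aabccbbc')
  3 → (0, 'abaaaabccbbc')
  4 → (5, 'abccbbc')
  5 → (1, 'baaaabccbbc')
  6 → (9, 'bbc')
  7 → (10, 'bc')
  8 → (6, 'bccbbc')
  9 → (11, 'c')
  10 → (8, 'cbbc')
  11 → (7, 'ccbbc')

SA = [2, 3, 4, 0, 5, 1, 9, 10, 6, 11, 8, 7]
rank  pair      lcp
   1  s[2:],s[3:]  3  'aaa'
   2  s[3:],s[4:]  2  'aa'
   3  s[4:],s[0:]  1  'a'
   4  s[0:],s[5:]  2  'ab'
   5  s[5:],s[1:]  0  ''
   6  s[1:],s[9:]  1  'b'
   7  s[9:],s[10:]  1  'b'
   8  s[10:],s[6:]  2  'bc'
   9  s[6:],s[11:]  0  ''
  10  s[11:],s[8:]  1  'c'
  11  s[8:],s[7:]  1  'c'

n(n+1)/2 = 12·13/2 = 78
Σ LCP = 0 + 3 + 2 + 1 + 2 + 0 + 1 + 1 + 2 + 0 + 1 + 1 = 14
distinct = 78 − 14 = 64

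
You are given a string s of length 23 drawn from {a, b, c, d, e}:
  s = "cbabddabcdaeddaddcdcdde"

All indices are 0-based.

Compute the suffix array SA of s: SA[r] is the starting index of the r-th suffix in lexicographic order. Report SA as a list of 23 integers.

[6, 2, 14, 10, 1, 7, 3, 0, 8, 17, 19, 5, 13, 9, 16, 18, 4, 12, 15, 20, 21, 22, 11]

sorted suffixes:
  #0 SA[0]=6  'abcdaeddaddcdcdde'
  #1 SA[1]=2  'abddabcdaeddaddcdcdde'
  #2 SA[2]=14  'addcdcdde'
  #3 SA[3]=10  'aeddaddcdcdde'
  #4 SA[4]=1  'babddabcdaeddaddcdcdde'
  #5 SA[5]=7  'bcdaeddaddcdcdde'
  #6 SA[6]=3  'bddabcdaeddaddcdcdde'
  #7 SA[7]=0  'cbabddabcdaeddaddcdcdde'
  #8 SA[8]=8  'cdaeddaddcdcdde'
  #9 SA[9]=17  'cdcdde'
  #10 SA[10]=19  'cdde'
  #11 SA[11]=5  'dabcdaeddaddcdcdde'
  #12 SA[12]=13  'daddcdcdde'
  #13 SA[13]=9  'daeddaddcdcdde'
  #14 SA[14]=16  'dcdcdde'
  #15 SA[15]=18  'dcdde'
  #16 SA[16]=4  'ddabcdaeddaddcdcdde'
  #17 SA[17]=12  'ddaddcdcdde'
  #18 SA[18]=15  'ddcdcdde'
  #19 SA[19]=20  'dde'
  #20 SA[20]=21  'de'
  #21 SA[21]=22  'e'
  #22 SA[22]=11  'eddaddcdcdde'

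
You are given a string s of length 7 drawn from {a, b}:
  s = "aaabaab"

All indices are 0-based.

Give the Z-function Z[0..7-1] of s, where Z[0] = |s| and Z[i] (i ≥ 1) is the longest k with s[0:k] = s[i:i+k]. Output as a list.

Z[0]=7
i=1: fresh scan; Z[1]=2 grow→box=[1,3)
i=2: min(r-i=1, Z[1]=2)=1; Z[2]=1
i=3: fresh scan; Z[3]=0
i=4: fresh scan; Z[4]=2 grow→box=[4,6)
i=5: min(r-i=1, Z[1]=2)=1; Z[5]=1
i=6: fresh scan; Z[6]=0

[7, 2, 1, 0, 2, 1, 0]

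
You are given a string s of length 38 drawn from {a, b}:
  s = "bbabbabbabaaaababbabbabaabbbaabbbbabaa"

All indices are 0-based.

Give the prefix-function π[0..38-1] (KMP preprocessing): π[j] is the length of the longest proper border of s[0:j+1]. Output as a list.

π[0] = 0
j=1 s[j]='b': π[1]=1 (border 'b')
j=2 s[j]='a': k: 1→0; π[2]=0 (border '')
j=3 s[j]='b': π[3]=1 (border 'b')
j=4 s[j]='b': π[4]=2 (border 'bb')
j=5 s[j]='a': π[5]=3 (border 'bba')
j=6 s[j]='b': π[6]=4 (border 'bbab')
j=7 s[j]='b': π[7]=5 (border 'bbabb')
j=8 s[j]='a': π[8]=6 (border 'bbabba')
j=9 s[j]='b': π[9]=7 (border 'bbabbab')
j=10 s[j]='a': k: 7→4→1→0; π[10]=0 (border '')
j=11 s[j]='a': π[11]=0 (border '')
j=12 s[j]='a': π[12]=0 (border '')
j=13 s[j]='a': π[13]=0 (border '')
j=14 s[j]='b': π[14]=1 (border 'b')
j=15 s[j]='a': k: 1→0; π[15]=0 (border '')
j=16 s[j]='b': π[16]=1 (border 'b')
j=17 s[j]='b': π[17]=2 (border 'bb')
j=18 s[j]='a': π[18]=3 (border 'bba')
j=19 s[j]='b': π[19]=4 (border 'bbab')
j=20 s[j]='b': π[20]=5 (border 'bbabb')
j=21 s[j]='a': π[21]=6 (border 'bbabba')
j=22 s[j]='b': π[22]=7 (border 'bbabbab')
j=23 s[j]='a': k: 7→4→1→0; π[23]=0 (border '')
j=24 s[j]='a': π[24]=0 (border '')
j=25 s[j]='b': π[25]=1 (border 'b')
j=26 s[j]='b': π[26]=2 (border 'bb')
j=27 s[j]='b': k: 2→1; π[27]=2 (border 'bb')
j=28 s[j]='a': π[28]=3 (border 'bba')
j=29 s[j]='a': k: 3→0; π[29]=0 (border '')
j=30 s[j]='b': π[30]=1 (border 'b')
j=31 s[j]='b': π[31]=2 (border 'bb')
j=32 s[j]='b': k: 2→1; π[32]=2 (border 'bb')
j=33 s[j]='b': k: 2→1; π[33]=2 (border 'bb')
j=34 s[j]='a': π[34]=3 (border 'bba')
j=35 s[j]='b': π[35]=4 (border 'bbab')
j=36 s[j]='a': k: 4→1→0; π[36]=0 (border '')
j=37 s[j]='a': π[37]=0 (border '')

[0, 1, 0, 1, 2, 3, 4, 5, 6, 7, 0, 0, 0, 0, 1, 0, 1, 2, 3, 4, 5, 6, 7, 0, 0, 1, 2, 2, 3, 0, 1, 2, 2, 2, 3, 4, 0, 0]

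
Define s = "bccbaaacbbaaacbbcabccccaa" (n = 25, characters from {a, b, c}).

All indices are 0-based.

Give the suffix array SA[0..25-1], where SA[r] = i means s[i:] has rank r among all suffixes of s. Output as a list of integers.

[24, 23, 4, 10, 5, 11, 17, 6, 12, 3, 9, 8, 14, 15, 0, 18, 22, 16, 2, 7, 13, 21, 1, 20, 19]

rank | idx | suffix
   0 |  24 | a
   1 |  23 | aa
   2 |   4 | aaacbbaaacbbcabccccaa
   3 |  10 | aaacbbcabccccaa
   4 |   5 | aacbbaaacbbcabccccaa
   5 |  11 | aacbbcabccccaa
   6 |  17 | abccccaa
   7 |   6 | acbbaaacbbcabccccaa
   8 |  12 | acbbcabccccaa
   9 |   3 | baaacbbaaacbbcabccccaa
  10 |   9 | baaacbbcabccccaa
  11 |   8 | bbaaacbbcabccccaa
  12 |  14 | bbcabccccaa
  13 |  15 | bcabccccaa
  14 |   0 | bccbaaacbbaaacbbcabccccaa
  15 |  18 | bccccaa
  16 |  22 | caa
  17 |  16 | cabccccaa
  18 |   2 | cbaaacbbaaacbbcabccccaa
  19 |   7 | cbbaaacbbcabccccaa
  20 |  13 | cbbcabccccaa
  21 |  21 | ccaa
  22 |   1 | ccbaaacbbaaacbbcabccccaa
  23 |  20 | cccaa
  24 |  19 | ccccaa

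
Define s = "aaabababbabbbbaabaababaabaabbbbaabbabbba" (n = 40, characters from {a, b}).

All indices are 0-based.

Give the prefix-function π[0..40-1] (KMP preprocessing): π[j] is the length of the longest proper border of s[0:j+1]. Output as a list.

π[0] = 0
j=1 s[j]='a': π[1]=1 (border 'a')
j=2 s[j]='a': π[2]=2 (border 'aa')
j=3 s[j]='b': k: 2→1→0; π[3]=0 (border '')
j=4 s[j]='a': π[4]=1 (border 'a')
j=5 s[j]='b': k: 1→0; π[5]=0 (border '')
j=6 s[j]='a': π[6]=1 (border 'a')
j=7 s[j]='b': k: 1→0; π[7]=0 (border '')
j=8 s[j]='b': π[8]=0 (border '')
j=9 s[j]='a': π[9]=1 (border 'a')
j=10 s[j]='b': k: 1→0; π[10]=0 (border '')
j=11 s[j]='b': π[11]=0 (border '')
j=12 s[j]='b': π[12]=0 (border '')
j=13 s[j]='b': π[13]=0 (border '')
j=14 s[j]='a': π[14]=1 (border 'a')
j=15 s[j]='a': π[15]=2 (border 'aa')
j=16 s[j]='b': k: 2→1→0; π[16]=0 (border '')
j=17 s[j]='a': π[17]=1 (border 'a')
j=18 s[j]='a': π[18]=2 (border 'aa')
j=19 s[j]='b': k: 2→1→0; π[19]=0 (border '')
j=20 s[j]='a': π[20]=1 (border 'a')
j=21 s[j]='b': k: 1→0; π[21]=0 (border '')
j=22 s[j]='a': π[22]=1 (border 'a')
j=23 s[j]='a': π[23]=2 (border 'aa')
j=24 s[j]='b': k: 2→1→0; π[24]=0 (border '')
j=25 s[j]='a': π[25]=1 (border 'a')
j=26 s[j]='a': π[26]=2 (border 'aa')
j=27 s[j]='b': k: 2→1→0; π[27]=0 (border '')
j=28 s[j]='b': π[28]=0 (border '')
j=29 s[j]='b': π[29]=0 (border '')
j=30 s[j]='b': π[30]=0 (border '')
j=31 s[j]='a': π[31]=1 (border 'a')
j=32 s[j]='a': π[32]=2 (border 'aa')
j=33 s[j]='b': k: 2→1→0; π[33]=0 (border '')
j=34 s[j]='b': π[34]=0 (border '')
j=35 s[j]='a': π[35]=1 (border 'a')
j=36 s[j]='b': k: 1→0; π[36]=0 (border '')
j=37 s[j]='b': π[37]=0 (border '')
j=38 s[j]='b': π[38]=0 (border '')
j=39 s[j]='a': π[39]=1 (border 'a')

[0, 1, 2, 0, 1, 0, 1, 0, 0, 1, 0, 0, 0, 0, 1, 2, 0, 1, 2, 0, 1, 0, 1, 2, 0, 1, 2, 0, 0, 0, 0, 1, 2, 0, 0, 1, 0, 0, 0, 1]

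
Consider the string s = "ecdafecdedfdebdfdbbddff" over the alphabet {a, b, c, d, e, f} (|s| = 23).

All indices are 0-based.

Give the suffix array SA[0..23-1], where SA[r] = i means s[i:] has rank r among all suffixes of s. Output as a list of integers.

sorted suffixes:
  #0 SA[0]=3  'afecdedfdebdfdbbddff'
  #1 SA[1]=17  'bbddff'
  #2 SA[2]=18  'bddff'
  #3 SA[3]=13  'bdfdbbddff'
  #4 SA[4]=1  'cdafecdedfdebdfdbbddff'
  #5 SA[5]=6  'cdedfdebdfdbbddff'
  #6 SA[6]=2  'dafecdedfdebdfdbbddff'
  #7 SA[7]=16  'dbbddff'
  #8 SA[8]=19  'ddff'
  #9 SA[9]=11  'debdfdbbddff'
  #10 SA[10]=7  'dedfdebdfdbbddff'
  #11 SA[11]=14  'dfdbbddff'
  #12 SA[12]=9  'dfdebdfdbbddff'
  #13 SA[13]=20  'dff'
  #14 SA[14]=12  'ebdfdbbddff'
  #15 SA[15]=0  'ecdafecdedfdebdfdbbddff'
  #16 SA[16]=5  'ecdedfdebdfdbbddff'
  #17 SA[17]=8  'edfdebdfdbbddff'
  #18 SA[18]=22  'f'
  #19 SA[19]=15  'fdbbddff'
  #20 SA[20]=10  'fdebdfdbbddff'
  #21 SA[21]=4  'fecdedfdebdfdbbddff'
  #22 SA[22]=21  'ff'

[3, 17, 18, 13, 1, 6, 2, 16, 19, 11, 7, 14, 9, 20, 12, 0, 5, 8, 22, 15, 10, 4, 21]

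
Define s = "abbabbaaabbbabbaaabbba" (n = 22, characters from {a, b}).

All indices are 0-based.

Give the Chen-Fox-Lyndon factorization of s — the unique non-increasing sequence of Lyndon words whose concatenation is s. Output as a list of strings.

emit factor 1: 'abb' (i=0, period=3)
emit factor 2: 'abb' (i=3, period=3)
emit factor 3: 'aaabbbabb' (i=6, period=9)
emit factor 4: 'aaabbb' (i=15, period=6)
emit factor 5: 'a' (i=21, period=1)

["abb", "abb", "aaabbbabb", "aaabbb", "a"]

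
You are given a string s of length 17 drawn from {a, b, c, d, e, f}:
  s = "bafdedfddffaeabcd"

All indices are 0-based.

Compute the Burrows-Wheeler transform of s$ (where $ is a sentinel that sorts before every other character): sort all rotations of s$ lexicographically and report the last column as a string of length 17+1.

rank  rotation            last
    0  $bafdedfddffaeabcd  d
    1  abcd$bafdedfddffae  e
    2  aeabcd$bafdedfddff  f
    3  afdedfddffaeabcd$b  b
    4  bafdedfddffaeabcd$  $
    5  bcd$bafdedfddffaea  a
    6  cd$bafdedfddffaeab  b
    7  d$bafdedfddffaeabc  c
    8  ddffaeabcd$bafdedf  f
    9  dedfddffaeabcd$baf  f
   10  dfddffaeabcd$bafde  e
   11  dffaeabcd$bafdedfd  d
   12  eabcd$bafdedfddffa  a
   13  edfddffaeabcd$bafd  d
   14  faeabcd$bafdedfddf  f
   15  fddffaeabcd$bafded  d
   16  fdedfddffaeabcd$ba  a
   17  ffaeabcd$bafdedfdd  d

defb$abcffedadfdad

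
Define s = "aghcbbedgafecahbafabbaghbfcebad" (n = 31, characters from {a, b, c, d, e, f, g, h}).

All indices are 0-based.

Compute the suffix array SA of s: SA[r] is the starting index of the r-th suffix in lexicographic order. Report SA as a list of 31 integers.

[18, 29, 16, 9, 21, 0, 13, 28, 15, 20, 19, 4, 5, 24, 12, 3, 26, 30, 7, 27, 11, 6, 17, 25, 10, 8, 22, 1, 14, 23, 2]

rank | idx | suffix
   0 |  18 | abbaghbfcebad
   1 |  29 | ad
   2 |  16 | afabbaghbfcebad
   3 |   9 | afecahbafabbaghbfcebad
   4 |  21 | aghbfcebad
   5 |   0 | aghcbbedgafecahbafabbaghbfcebad
   6 |  13 | ahbafabbaghbfcebad
   7 |  28 | bad
   8 |  15 | bafabbaghbfcebad
   9 |  20 | baghbfcebad
  10 |  19 | bbaghbfcebad
  11 |   4 | bbedgafecahbafabbaghbfcebad
  12 |   5 | bedgafecahbafabbaghbfcebad
  13 |  24 | bfcebad
  14 |  12 | cahbafabbaghbfcebad
  15 |   3 | cbbedgafecahbafabbaghbfcebad
  16 |  26 | cebad
  17 |  30 | d
  18 |   7 | dgafecahbafabbaghbfcebad
  19 |  27 | ebad
  20 |  11 | ecahbafabbaghbfcebad
  21 |   6 | edgafecahbafabbaghbfcebad
  22 |  17 | fabbaghbfcebad
  23 |  25 | fcebad
  24 |  10 | fecahbafabbaghbfcebad
  25 |   8 | gafecahbafabbaghbfcebad
  26 |  22 | ghbfcebad
  27 |   1 | ghcbbedgafecahbafabbaghbfcebad
  28 |  14 | hbafabbaghbfcebad
  29 |  23 | hbfcebad
  30 |   2 | hcbbedgafecahbafabbaghbfcebad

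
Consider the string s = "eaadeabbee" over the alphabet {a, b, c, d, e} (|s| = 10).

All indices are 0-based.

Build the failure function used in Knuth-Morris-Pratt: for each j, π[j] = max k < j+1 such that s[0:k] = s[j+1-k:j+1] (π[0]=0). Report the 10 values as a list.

[0, 0, 0, 0, 1, 2, 0, 0, 1, 1]

π[0] = 0
j=1 s[j]='a': π[1]=0 (border '')
j=2 s[j]='a': π[2]=0 (border '')
j=3 s[j]='d': π[3]=0 (border '')
j=4 s[j]='e': π[4]=1 (border 'e')
j=5 s[j]='a': π[5]=2 (border 'ea')
j=6 s[j]='b': k: 2→0; π[6]=0 (border '')
j=7 s[j]='b': π[7]=0 (border '')
j=8 s[j]='e': π[8]=1 (border 'e')
j=9 s[j]='e': k: 1→0; π[9]=1 (border 'e')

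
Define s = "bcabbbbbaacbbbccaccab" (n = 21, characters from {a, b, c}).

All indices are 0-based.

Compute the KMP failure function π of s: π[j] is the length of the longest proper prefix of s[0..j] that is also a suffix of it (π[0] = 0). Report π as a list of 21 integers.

[0, 0, 0, 1, 1, 1, 1, 1, 0, 0, 0, 1, 1, 1, 2, 0, 0, 0, 0, 0, 1]

π[0] = 0
j=1 s[j]='c': π[1]=0 (border '')
j=2 s[j]='a': π[2]=0 (border '')
j=3 s[j]='b': π[3]=1 (border 'b')
j=4 s[j]='b': k: 1→0; π[4]=1 (border 'b')
j=5 s[j]='b': k: 1→0; π[5]=1 (border 'b')
j=6 s[j]='b': k: 1→0; π[6]=1 (border 'b')
j=7 s[j]='b': k: 1→0; π[7]=1 (border 'b')
j=8 s[j]='a': k: 1→0; π[8]=0 (border '')
j=9 s[j]='a': π[9]=0 (border '')
j=10 s[j]='c': π[10]=0 (border '')
j=11 s[j]='b': π[11]=1 (border 'b')
j=12 s[j]='b': k: 1→0; π[12]=1 (border 'b')
j=13 s[j]='b': k: 1→0; π[13]=1 (border 'b')
j=14 s[j]='c': π[14]=2 (border 'bc')
j=15 s[j]='c': k: 2→0; π[15]=0 (border '')
j=16 s[j]='a': π[16]=0 (border '')
j=17 s[j]='c': π[17]=0 (border '')
j=18 s[j]='c': π[18]=0 (border '')
j=19 s[j]='a': π[19]=0 (border '')
j=20 s[j]='b': π[20]=1 (border 'b')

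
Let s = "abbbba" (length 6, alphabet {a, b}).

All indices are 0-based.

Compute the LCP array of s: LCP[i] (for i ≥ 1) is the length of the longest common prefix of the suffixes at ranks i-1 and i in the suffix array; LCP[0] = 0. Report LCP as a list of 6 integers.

rank | idx | suffix
   0 |   5 | a
   1 |   0 | abbbba
   2 |   4 | ba
   3 |   3 | bba
   4 |   2 | bbba
   5 |   1 | bbbba

SA = [5, 0, 4, 3, 2, 1]
i: (SA[i-1],SA[i]) lcp shared
  1: (5,0) 1 'a'
  2: (0,4) 0 ''
  3: (4,3) 1 'b'
  4: (3,2) 2 'bb'
  5: (2,1) 3 'bbb'

[0, 1, 0, 1, 2, 3]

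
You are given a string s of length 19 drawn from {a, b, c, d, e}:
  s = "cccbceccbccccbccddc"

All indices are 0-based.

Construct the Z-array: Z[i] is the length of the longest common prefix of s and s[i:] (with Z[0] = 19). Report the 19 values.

Z[0]=19
i=1: outside box; Z[1]=2 scan→box=[1,3)
i=2: min(r-i=1, Z[1]=2)=1; Z[2]=1
i=3: outside box; Z[3]=0
i=4: outside box; Z[4]=1 scan→box=[4,5)
i=5: outside box; Z[5]=0
i=6: outside box; Z[6]=2 scan→box=[6,8)
i=7: min(r-i=1, Z[1]=2)=1; Z[7]=1
i=8: outside box; Z[8]=0
i=9: outside box; Z[9]=3 scan→box=[9,12)
i=10: min(r-i=2, Z[1]=2)=2; Z[10]=5 scan→box=[10,15)
i=11: min(r-i=4, Z[1]=2)=2; Z[11]=2
i=12: min(r-i=3, Z[2]=1)=1; Z[12]=1
i=13: min(r-i=2, Z[3]=0)=0; Z[13]=0
i=14: min(r-i=1, Z[4]=1)=1; Z[14]=2 scan→box=[14,16)
i=15: min(r-i=1, Z[1]=2)=1; Z[15]=1
i=16: outside box; Z[16]=0
i=17: outside box; Z[17]=0
i=18: outside box; Z[18]=1 scan→box=[18,19)

[19, 2, 1, 0, 1, 0, 2, 1, 0, 3, 5, 2, 1, 0, 2, 1, 0, 0, 1]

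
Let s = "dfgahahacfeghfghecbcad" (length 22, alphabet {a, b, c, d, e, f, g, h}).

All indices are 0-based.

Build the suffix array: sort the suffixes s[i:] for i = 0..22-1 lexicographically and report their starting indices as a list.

[7, 20, 5, 3, 18, 19, 17, 8, 21, 0, 16, 10, 9, 1, 13, 2, 14, 11, 6, 4, 15, 12]

sorted suffixes:
  #0 SA[0]=7  'acfeghfghecbcad'
  #1 SA[1]=20  'ad'
  #2 SA[2]=5  'ahacfeghfghecbcad'
  #3 SA[3]=3  'ahahacfeghfghecbcad'
  #4 SA[4]=18  'bcad'
  #5 SA[5]=19  'cad'
  #6 SA[6]=17  'cbcad'
  #7 SA[7]=8  'cfeghfghecbcad'
  #8 SA[8]=21  'd'
  #9 SA[9]=0  'dfgahahacfeghfghecbcad'
  #10 SA[10]=16  'ecbcad'
  #11 SA[11]=10  'eghfghecbcad'
  #12 SA[12]=9  'feghfghecbcad'
  #13 SA[13]=1  'fgahahacfeghfghecbcad'
  #14 SA[14]=13  'fghecbcad'
  #15 SA[15]=2  'gahahacfeghfghecbcad'
  #16 SA[16]=14  'ghecbcad'
  #17 SA[17]=11  'ghfghecbcad'
  #18 SA[18]=6  'hacfeghfghecbcad'
  #19 SA[19]=4  'hahacfeghfghecbcad'
  #20 SA[20]=15  'hecbcad'
  #21 SA[21]=12  'hfghecbcad'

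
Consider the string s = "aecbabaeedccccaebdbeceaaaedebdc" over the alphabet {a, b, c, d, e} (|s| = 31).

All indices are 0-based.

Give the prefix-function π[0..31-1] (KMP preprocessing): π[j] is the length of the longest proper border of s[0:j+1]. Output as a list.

π[0] = 0
j=1 s[j]='e': π[1]=0 (border '')
j=2 s[j]='c': π[2]=0 (border '')
j=3 s[j]='b': π[3]=0 (border '')
j=4 s[j]='a': π[4]=1 (border 'a')
j=5 s[j]='b': k: 1→0; π[5]=0 (border '')
j=6 s[j]='a': π[6]=1 (border 'a')
j=7 s[j]='e': π[7]=2 (border 'ae')
j=8 s[j]='e': k: 2→0; π[8]=0 (border '')
j=9 s[j]='d': π[9]=0 (border '')
j=10 s[j]='c': π[10]=0 (border '')
j=11 s[j]='c': π[11]=0 (border '')
j=12 s[j]='c': π[12]=0 (border '')
j=13 s[j]='c': π[13]=0 (border '')
j=14 s[j]='a': π[14]=1 (border 'a')
j=15 s[j]='e': π[15]=2 (border 'ae')
j=16 s[j]='b': k: 2→0; π[16]=0 (border '')
j=17 s[j]='d': π[17]=0 (border '')
j=18 s[j]='b': π[18]=0 (border '')
j=19 s[j]='e': π[19]=0 (border '')
j=20 s[j]='c': π[20]=0 (border '')
j=21 s[j]='e': π[21]=0 (border '')
j=22 s[j]='a': π[22]=1 (border 'a')
j=23 s[j]='a': k: 1→0; π[23]=1 (border 'a')
j=24 s[j]='a': k: 1→0; π[24]=1 (border 'a')
j=25 s[j]='e': π[25]=2 (border 'ae')
j=26 s[j]='d': k: 2→0; π[26]=0 (border '')
j=27 s[j]='e': π[27]=0 (border '')
j=28 s[j]='b': π[28]=0 (border '')
j=29 s[j]='d': π[29]=0 (border '')
j=30 s[j]='c': π[30]=0 (border '')

[0, 0, 0, 0, 1, 0, 1, 2, 0, 0, 0, 0, 0, 0, 1, 2, 0, 0, 0, 0, 0, 0, 1, 1, 1, 2, 0, 0, 0, 0, 0]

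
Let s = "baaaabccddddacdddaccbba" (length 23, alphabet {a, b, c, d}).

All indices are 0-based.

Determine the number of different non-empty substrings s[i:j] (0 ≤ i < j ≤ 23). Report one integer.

rank | idx | suffix
   0 |  22 | a
   1 |   1 | aaaabccddddacdddaccbba
   2 |   2 | aaabccddddacdddaccbba
   3 |   3 | aabccddddacdddaccbba
   4 |   4 | abccddddacdddaccbba
   5 |  17 | accbba
   6 |  12 | acdddaccbba
   7 |  21 | ba
   8 |   0 | baaaabccddddacdddaccbba
   9 |  20 | bba
  10 |   5 | bccddddacdddaccbba
  11 |  19 | cbba
  12 |  18 | ccbba
  13 |   6 | ccddddacdddaccbba
  14 |  13 | cdddaccbba
  15 |   7 | cddddacdddaccbba
  16 |  16 | daccbba
  17 |  11 | dacdddaccbba
  18 |  15 | ddaccbba
  19 |  10 | ddacdddaccbba
  20 |  14 | dddaccbba
  21 |   9 | dddacdddaccbba
  22 |   8 | ddddacdddaccbba

SA = [22, 1, 2, 3, 4, 17, 12, 21, 0, 20, 5, 19, 18, 6, 13, 7, 16, 11, 15, 10, 14, 9, 8]
i: (SA[i-1],SA[i]) lcp shared
  1: (22,1) 1 'a'
  2: (1,2) 3 'aaa'
  3: (2,3) 2 'aa'
  4: (3,4) 1 'a'
  5: (4,17) 1 'a'
  6: (17,12) 2 'ac'
  7: (12,21) 0 ''
  8: (21,0) 2 'ba'
  9: (0,20) 1 'b'
  10: (20,5) 1 'b'
  11: (5,19) 0 ''
  12: (19,18) 1 'c'
  13: (18,6) 2 'cc'
  14: (6,13) 1 'c'
  15: (13,7) 4 'cddd'
  16: (7,16) 0 ''
  17: (16,11) 3 'dac'
  18: (11,15) 1 'd'
  19: (15,10) 4 'ddac'
  20: (10,14) 2 'dd'
  21: (14,9) 5 'dddac'
  22: (9,8) 3 'ddd'

n(n+1)/2 = 23·24/2 = 276
Σ LCP = 0 + 1 + 3 + 2 + 1 + 1 + 2 + 0 + 2 + 1 + 1 + 0 + 1 + 2 + 1 + 4 + 0 + 3 + 1 + 4 + 2 + 5 + 3 = 40
distinct = 276 − 40 = 236

236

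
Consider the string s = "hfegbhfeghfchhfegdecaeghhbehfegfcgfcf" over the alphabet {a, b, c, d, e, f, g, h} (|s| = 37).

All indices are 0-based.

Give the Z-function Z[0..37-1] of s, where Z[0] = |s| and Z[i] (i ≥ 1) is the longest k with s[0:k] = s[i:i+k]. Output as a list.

Z[0]=37
i=1: outside box; Z[1]=0
i=2: outside box; Z[2]=0
i=3: outside box; Z[3]=0
i=4: outside box; Z[4]=0
i=5: outside box; Z[5]=4 scan→box=[5,9)
i=6: min(r-i=3, Z[1]=0)=0; Z[6]=0
i=7: min(r-i=2, Z[2]=0)=0; Z[7]=0
i=8: min(r-i=1, Z[3]=0)=0; Z[8]=0
i=9: outside box; Z[9]=2 scan→box=[9,11)
i=10: min(r-i=1, Z[1]=0)=0; Z[10]=0
i=11: outside box; Z[11]=0
i=12: outside box; Z[12]=1 scan→box=[12,13)
i=13: outside box; Z[13]=4 scan→box=[13,17)
i=14: min(r-i=3, Z[1]=0)=0; Z[14]=0
i=15: min(r-i=2, Z[2]=0)=0; Z[15]=0
i=16: min(r-i=1, Z[3]=0)=0; Z[16]=0
i=17: outside box; Z[17]=0
i=18: outside box; Z[18]=0
i=19: outside box; Z[19]=0
i=20: outside box; Z[20]=0
i=21: outside box; Z[21]=0
i=22: outside box; Z[22]=0
i=23: outside box; Z[23]=1 scan→box=[23,24)
i=24: outside box; Z[24]=1 scan→box=[24,25)
i=25: outside box; Z[25]=0
i=26: outside box; Z[26]=0
i=27: outside box; Z[27]=4 scan→box=[27,31)
i=28: min(r-i=3, Z[1]=0)=0; Z[28]=0
i=29: min(r-i=2, Z[2]=0)=0; Z[29]=0
i=30: min(r-i=1, Z[3]=0)=0; Z[30]=0
i=31: outside box; Z[31]=0
i=32: outside box; Z[32]=0
i=33: outside box; Z[33]=0
i=34: outside box; Z[34]=0
i=35: outside box; Z[35]=0
i=36: outside box; Z[36]=0

[37, 0, 0, 0, 0, 4, 0, 0, 0, 2, 0, 0, 1, 4, 0, 0, 0, 0, 0, 0, 0, 0, 0, 1, 1, 0, 0, 4, 0, 0, 0, 0, 0, 0, 0, 0, 0]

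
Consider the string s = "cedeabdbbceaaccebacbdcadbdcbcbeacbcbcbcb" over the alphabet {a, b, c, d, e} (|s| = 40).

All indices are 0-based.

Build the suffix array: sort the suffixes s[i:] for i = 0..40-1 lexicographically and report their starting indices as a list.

rank | idx | suffix
   0 |  11 | aaccebacbdcadbdcbcbeacbcbcbcb
   1 |   4 | abdbbceaaccebacbdcadbdcbcbeacbcbcbcb
   2 |  31 | acbcbcbcb
   3 |  17 | acbdcadbdcbcbeacbcbcbcb
   4 |  12 | accebacbdcadbdcbcbeacbcbcbcb
   5 |  22 | adbdcbcbeacbcbcbcb
   6 |  39 | b
   7 |  16 | bacbdcadbdcbcbeacbcbcbcb
   8 |   7 | bbceaaccebacbdcadbdcbcbeacbcbcbcb
   9 |  37 | bcb
  10 |  35 | bcbcb
  11 |  33 | bcbcbcb
  12 |  27 | bcbeacbcbcbcb
  13 |   8 | bceaaccebacbdcadbdcbcbeacbcbcbcb
  14 |   5 | bdbbceaaccebacbdcadbdcbcbeacbcbcbcb
  15 |  19 | bdcadbdcbcbeacbcbcbcb
  16 |  24 | bdcbcbeacbcbcbcb
  17 |  29 | beacbcbcbcb
  18 |  21 | cadbdcbcbeacbcbcbcb
  19 |  38 | cb
  20 |  36 | cbcb
  21 |  34 | cbcbcb
  22 |  32 | cbcbcbcb
  23 |  26 | cbcbeacbcbcbcb
  24 |  18 | cbdcadbdcbcbeacbcbcbcb
  25 |  28 | cbeacbcbcbcb
  26 |  13 | ccebacbdcadbdcbcbeacbcbcbcb
  27 |   9 | ceaaccebacbdcadbdcbcbeacbcbcbcb
  28 |  14 | cebacbdcadbdcbcbeacbcbcbcb
  29 |   0 | cedeabdbbceaaccebacbdcadbdcbcbeacbcbcbcb
  30 |   6 | dbbceaaccebacbdcadbdcbcbeacbcbcbcb
  31 |  23 | dbdcbcbeacbcbcbcb
  32 |  20 | dcadbdcbcbeacbcbcbcb
  33 |  25 | dcbcbeacbcbcbcb
  34 |   2 | deabdbbceaaccebacbdcadbdcbcbeacbcbcbcb
  35 |  10 | eaaccebacbdcadbdcbcbeacbcbcbcb
  36 |   3 | eabdbbceaaccebacbdcadbdcbcbeacbcbcbcb
  37 |  30 | eacbcbcbcb
  38 |  15 | ebacbdcadbdcbcbeacbcbcbcb
  39 |   1 | edeabdbbceaaccebacbdcadbdcbcbeacbcbcbcb

[11, 4, 31, 17, 12, 22, 39, 16, 7, 37, 35, 33, 27, 8, 5, 19, 24, 29, 21, 38, 36, 34, 32, 26, 18, 28, 13, 9, 14, 0, 6, 23, 20, 25, 2, 10, 3, 30, 15, 1]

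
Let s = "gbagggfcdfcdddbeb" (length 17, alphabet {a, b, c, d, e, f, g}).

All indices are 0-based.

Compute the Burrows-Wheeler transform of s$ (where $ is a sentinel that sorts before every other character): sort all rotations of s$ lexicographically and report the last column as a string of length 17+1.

rank  rotation            last
    0  $gbagggfcdfcdddbeb  b
    1  agggfcdfcdddbeb$gb  b
    2  b$gbagggfcdfcdddbe  e
    3  bagggfcdfcdddbeb$g  g
    4  beb$gbagggfcdfcddd  d
    5  cdddbeb$gbagggfcdf  f
    6  cdfcdddbeb$gbagggf  f
    7  dbeb$gbagggfcdfcdd  d
    8  ddbeb$gbagggfcdfcd  d
    9  dddbeb$gbagggfcdfc  c
   10  dfcdddbeb$gbagggfc  c
   11  eb$gbagggfcdfcdddb  b
   12  fcdddbeb$gbagggfcd  d
   13  fcdfcdddbeb$gbaggg  g
   14  gbagggfcdfcdddbeb$  $
   15  gfcdfcdddbeb$gbagg  g
   16  ggfcdfcdddbeb$gbag  g
   17  gggfcdfcdddbeb$gba  a

bbegdffddccbdg$gga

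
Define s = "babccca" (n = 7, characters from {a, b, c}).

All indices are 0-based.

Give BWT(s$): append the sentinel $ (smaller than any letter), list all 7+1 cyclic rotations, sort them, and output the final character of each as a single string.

acb$accb

rank  rotation  last
    0  $babccca  a
    1  a$babccc  c
    2  abccca$b  b
    3  babccca$  $
    4  bccca$ba  a
    5  ca$babcc  c
    6  cca$babc  c
    7  ccca$bab  b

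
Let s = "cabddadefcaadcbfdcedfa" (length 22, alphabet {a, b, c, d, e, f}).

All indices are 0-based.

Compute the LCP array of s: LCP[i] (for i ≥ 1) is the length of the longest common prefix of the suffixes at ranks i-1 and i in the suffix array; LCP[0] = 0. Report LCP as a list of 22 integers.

sorted suffixes:
  #0 SA[0]=21  'a'
  #1 SA[1]=10  'aadcbfdcedfa'
  #2 SA[2]=1  'abddadefcaadcbfdcedfa'
  #3 SA[3]=11  'adcbfdcedfa'
  #4 SA[4]=5  'adefcaadcbfdcedfa'
  #5 SA[5]=2  'bddadefcaadcbfdcedfa'
  #6 SA[6]=14  'bfdcedfa'
  #7 SA[7]=9  'caadcbfdcedfa'
  #8 SA[8]=0  'cabddadefcaadcbfdcedfa'
  #9 SA[9]=13  'cbfdcedfa'
  #10 SA[10]=17  'cedfa'
  #11 SA[11]=4  'dadefcaadcbfdcedfa'
  #12 SA[12]=12  'dcbfdcedfa'
  #13 SA[13]=16  'dcedfa'
  #14 SA[14]=3  'ddadefcaadcbfdcedfa'
  #15 SA[15]=6  'defcaadcbfdcedfa'
  #16 SA[16]=19  'dfa'
  #17 SA[17]=18  'edfa'
  #18 SA[18]=7  'efcaadcbfdcedfa'
  #19 SA[19]=20  'fa'
  #20 SA[20]=8  'fcaadcbfdcedfa'
  #21 SA[21]=15  'fdcedfa'

SA = [21, 10, 1, 11, 5, 2, 14, 9, 0, 13, 17, 4, 12, 16, 3, 6, 19, 18, 7, 20, 8, 15]
i: (SA[i-1],SA[i]) lcp shared
  1: (21,10) 1 'a'
  2: (10,1) 1 'a'
  3: (1,11) 1 'a'
  4: (11,5) 2 'ad'
  5: (5,2) 0 ''
  6: (2,14) 1 'b'
  7: (14,9) 0 ''
  8: (9,0) 2 'ca'
  9: (0,13) 1 'c'
  10: (13,17) 1 'c'
  11: (17,4) 0 ''
  12: (4,12) 1 'd'
  13: (12,16) 2 'dc'
  14: (16,3) 1 'd'
  15: (3,6) 1 'd'
  16: (6,19) 1 'd'
  17: (19,18) 0 ''
  18: (18,7) 1 'e'
  19: (7,20) 0 ''
  20: (20,8) 1 'f'
  21: (8,15) 1 'f'

[0, 1, 1, 1, 2, 0, 1, 0, 2, 1, 1, 0, 1, 2, 1, 1, 1, 0, 1, 0, 1, 1]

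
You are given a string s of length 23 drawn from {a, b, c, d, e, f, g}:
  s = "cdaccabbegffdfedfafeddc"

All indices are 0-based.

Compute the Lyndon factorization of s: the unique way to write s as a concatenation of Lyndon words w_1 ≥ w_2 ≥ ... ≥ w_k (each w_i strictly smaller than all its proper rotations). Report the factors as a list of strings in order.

["cd", "acc", "abbegffdfedfafeddc"]

emit factor 1: 'cd' (i=0, period=2)
emit factor 2: 'acc' (i=2, period=3)
emit factor 3: 'abbegffdfedfafeddc' (i=5, period=18)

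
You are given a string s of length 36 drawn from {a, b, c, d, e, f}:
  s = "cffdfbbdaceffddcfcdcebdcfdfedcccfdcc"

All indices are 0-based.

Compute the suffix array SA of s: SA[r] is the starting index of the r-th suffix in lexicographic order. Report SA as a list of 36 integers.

rank→(start, suffix):
  0 → (8, 'aceffddcfcdcebdcfdfedcccfdcc')
  1 → (5, 'bbdaceffddcfcdcebdcfdfedcccfdcc')
  2 → (6, 'bdaceffddcfcdcebdcfdfedcccfdcc')
  3 → (21, 'bdcfdfedcccfdcc')
  4 → (35, 'c')
  5 → (34, 'cc')
  6 → (29, 'cccfdcc')
  7 → (30, 'ccfdcc')
  8 → (17, 'cdcebdcfdfedcccfdcc')
  9 → (19, 'cebdcfdfedcccfdcc')
  10 → (9, 'ceffddcfcdcebdcfdfedcccfdcc')
  11 → (15, 'cfcdcebdcfdfedcccfdcc')
  12 → (31, 'cfdcc')
  13 → (23, 'cfdfedcccfdcc')
  14 → (0, 'cffdfbbdaceffddcfcdcebdcfdfedcccfdcc')
  15 → (7, 'daceffddcfcdcebdcfdfedcccfdcc')
  16 → (33, 'dcc')
  17 → (28, 'dcccfdcc')
  18 → (18, 'dcebdcfdfedcccfdcc')
  19 → (14, 'dcfcdcebdcfdfedcccfdcc')
  20 → (22, 'dcfdfedcccfdcc')
  21 → (13, 'ddcfcdcebdcfdfedcccfdcc')
  22 → (3, 'dfbbdaceffddcfcdcebdcfdfedcccfdcc')
  23 → (25, 'dfedcccfdcc')
  24 → (20, 'ebdcfdfedcccfdcc')
  25 → (27, 'edcccfdcc')
  26 → (10, 'effddcfcdcebdcfdfedcccfdcc')
  27 → (4, 'fbbdaceffddcfcdcebdcfdfedcccfdcc')
  28 → (16, 'fcdcebdcfdfedcccfdcc')
  29 → (32, 'fdcc')
  30 → (12, 'fddcfcdcebdcfdfedcccfdcc')
  31 → (2, 'fdfbbdaceffddcfcdcebdcfdfedcccfdcc')
  32 → (24, 'fdfedcccfdcc')
  33 → (26, 'fedcccfdcc')
  34 → (11, 'ffddcfcdcebdcfdfedcccfdcc')
  35 → (1, 'ffdfbbdaceffddcfcdcebdcfdfedcccfdcc')

[8, 5, 6, 21, 35, 34, 29, 30, 17, 19, 9, 15, 31, 23, 0, 7, 33, 28, 18, 14, 22, 13, 3, 25, 20, 27, 10, 4, 16, 32, 12, 2, 24, 26, 11, 1]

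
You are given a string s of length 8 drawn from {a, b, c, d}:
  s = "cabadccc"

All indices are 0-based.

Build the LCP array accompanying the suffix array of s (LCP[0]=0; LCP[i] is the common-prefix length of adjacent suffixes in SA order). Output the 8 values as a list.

rank→(start, suffix):
  0 → (1, 'abadccc')
  1 → (3, 'adccc')
  2 → (2, 'badccc')
  3 → (7, 'c')
  4 → (0, 'cabadccc')
  5 → (6, 'cc')
  6 → (5, 'ccc')
  7 → (4, 'dccc')

SA = [1, 3, 2, 7, 0, 6, 5, 4]
i: (SA[i-1],SA[i]) lcp shared
  1: (1,3) 1 'a'
  2: (3,2) 0 ''
  3: (2,7) 0 ''
  4: (7,0) 1 'c'
  5: (0,6) 1 'c'
  6: (6,5) 2 'cc'
  7: (5,4) 0 ''

[0, 1, 0, 0, 1, 1, 2, 0]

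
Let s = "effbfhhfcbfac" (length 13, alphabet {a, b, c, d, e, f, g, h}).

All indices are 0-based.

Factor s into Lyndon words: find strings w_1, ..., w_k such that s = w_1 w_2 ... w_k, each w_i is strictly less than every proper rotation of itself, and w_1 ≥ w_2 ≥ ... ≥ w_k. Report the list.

emit factor 1: 'eff' (i=0, period=3)
emit factor 2: 'bfhhfc' (i=3, period=6)
emit factor 3: 'bf' (i=9, period=2)
emit factor 4: 'ac' (i=11, period=2)

["eff", "bfhhfc", "bf", "ac"]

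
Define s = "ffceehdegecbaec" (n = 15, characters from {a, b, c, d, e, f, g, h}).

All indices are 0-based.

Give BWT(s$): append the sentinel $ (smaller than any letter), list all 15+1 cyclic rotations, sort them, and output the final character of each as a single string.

rank  rotation          last
    0  $ffceehdegecbaec  c
    1  aec$ffceehdegecb  b
    2  baec$ffceehdegec  c
    3  c$ffceehdegecbae  e
    4  cbaec$ffceehdege  e
    5  ceehdegecbaec$ff  f
    6  degecbaec$ffceeh  h
    7  ec$ffceehdegecba  a
    8  ecbaec$ffceehdeg  g
    9  eehdegecbaec$ffc  c
   10  egecbaec$ffceehd  d
   11  ehdegecbaec$ffce  e
   12  fceehdegecbaec$f  f
   13  ffceehdegecbaec$  $
   14  gecbaec$ffceehde  e
   15  hdegecbaec$ffcee  e

cbceefhagcdef$ee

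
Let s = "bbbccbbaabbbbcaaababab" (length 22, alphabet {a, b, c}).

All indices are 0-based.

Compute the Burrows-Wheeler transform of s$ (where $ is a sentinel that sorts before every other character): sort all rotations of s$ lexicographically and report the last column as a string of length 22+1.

rank  rotation                 last
    0  $bbbccbbaabbbbcaaababab  b
    1  aaababab$bbbccbbaabbbbc  c
    2  aababab$bbbccbbaabbbbca  a
    3  aabbbbcaaababab$bbbccbb  b
    4  ab$bbbccbbaabbbbcaaabab  b
    5  abab$bbbccbbaabbbbcaaab  b
    6  ababab$bbbccbbaabbbbcaa  a
    7  abbbbcaaababab$bbbccbba  a
    8  b$bbbccbbaabbbbcaaababa  a
    9  baabbbbcaaababab$bbbccb  b
   10  bab$bbbccbbaabbbbcaaaba  a
   11  babab$bbbccbbaabbbbcaaa  a
   12  bbaabbbbcaaababab$bbbcc  c
   13  bbbbcaaababab$bbbccbbaa  a
   14  bbbcaaababab$bbbccbbaab  b
   15  bbbccbbaabbbbcaaababab$  $
   16  bbcaaababab$bbbccbbaabb  b
   17  bbccbbaabbbbcaaababab$b  b
   18  bcaaababab$bbbccbbaabbb  b
   19  bccbbaabbbbcaaababab$bb  b
   20  caaababab$bbbccbbaabbbb  b
   21  cbbaabbbbcaaababab$bbbc  c
   22  ccbbaabbbbcaaababab$bbb  b

bcabbbaaabaacab$bbbbbcb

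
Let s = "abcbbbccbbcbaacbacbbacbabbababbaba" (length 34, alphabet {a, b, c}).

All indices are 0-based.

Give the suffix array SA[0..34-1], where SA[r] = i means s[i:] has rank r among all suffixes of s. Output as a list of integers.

rank→(start, suffix):
  0 → (33, 'a')
  1 → (12, 'aacbacbbacbabbababbaba')
  2 → (31, 'aba')
  3 → (26, 'ababbaba')
  4 → (28, 'abbaba')
  5 → (23, 'abbababbaba')
  6 → (0, 'abcbbbccbbcbaacbacbbacbabbababbaba')
  7 → (20, 'acbabbababbaba')
  8 → (13, 'acbacbbacbabbababbaba')
  9 → (16, 'acbbacbabbababbaba')
  10 → (32, 'ba')
  11 → (11, 'baacbacbbacbabbababbaba')
  12 → (30, 'baba')
  13 → (25, 'bababbaba')
  14 → (27, 'babbaba')
  15 → (22, 'babbababbaba')
  16 → (19, 'bacbabbababbaba')
  17 → (15, 'bacbbacbabbababbaba')
  18 → (29, 'bbaba')
  19 → (24, 'bbababbaba')
  20 → (18, 'bbacbabbababbaba')
  21 → (3, 'bbbccbbcbaacbacbbacbabbababbaba')
  22 → (8, 'bbcbaacbacbbacbabbababbaba')
  23 → (4, 'bbccbbcbaacbacbbacbabbababbaba')
  24 → (9, 'bcbaacbacbbacbabbababbaba')
  25 → (1, 'bcbbbccbbcbaacbacbbacbabbababbaba')
  26 → (5, 'bccbbcbaacbacbbacbabbababbaba')
  27 → (10, 'cbaacbacbbacbabbababbaba')
  28 → (21, 'cbabbababbaba')
  29 → (14, 'cbacbbacbabbababbaba')
  30 → (17, 'cbbacbabbababbaba')
  31 → (2, 'cbbbccbbcbaacbacbbacbabbababbaba')
  32 → (7, 'cbbcbaacbacbbacbabbababbaba')
  33 → (6, 'ccbbcbaacbacbbacbabbababbaba')

[33, 12, 31, 26, 28, 23, 0, 20, 13, 16, 32, 11, 30, 25, 27, 22, 19, 15, 29, 24, 18, 3, 8, 4, 9, 1, 5, 10, 21, 14, 17, 2, 7, 6]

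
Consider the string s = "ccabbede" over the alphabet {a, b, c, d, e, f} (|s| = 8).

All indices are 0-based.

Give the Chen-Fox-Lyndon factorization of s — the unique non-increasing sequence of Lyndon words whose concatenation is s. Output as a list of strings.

["c", "c", "abbede"]

emit factor 1: 'c' (i=0, period=1)
emit factor 2: 'c' (i=1, period=1)
emit factor 3: 'abbede' (i=2, period=6)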